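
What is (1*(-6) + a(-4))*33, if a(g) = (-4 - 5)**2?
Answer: 2475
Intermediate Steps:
a(g) = 81 (a(g) = (-9)**2 = 81)
(1*(-6) + a(-4))*33 = (1*(-6) + 81)*33 = (-6 + 81)*33 = 75*33 = 2475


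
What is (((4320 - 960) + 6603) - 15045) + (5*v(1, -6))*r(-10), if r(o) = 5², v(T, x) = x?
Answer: -5832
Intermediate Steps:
r(o) = 25
(((4320 - 960) + 6603) - 15045) + (5*v(1, -6))*r(-10) = (((4320 - 960) + 6603) - 15045) + (5*(-6))*25 = ((3360 + 6603) - 15045) - 30*25 = (9963 - 15045) - 750 = -5082 - 750 = -5832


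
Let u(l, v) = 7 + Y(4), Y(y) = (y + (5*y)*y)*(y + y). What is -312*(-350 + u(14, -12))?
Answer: -102648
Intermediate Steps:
Y(y) = 2*y*(y + 5*y²) (Y(y) = (y + 5*y²)*(2*y) = 2*y*(y + 5*y²))
u(l, v) = 679 (u(l, v) = 7 + 4²*(2 + 10*4) = 7 + 16*(2 + 40) = 7 + 16*42 = 7 + 672 = 679)
-312*(-350 + u(14, -12)) = -312*(-350 + 679) = -312*329 = -102648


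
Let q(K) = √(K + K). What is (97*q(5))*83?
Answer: 8051*√10 ≈ 25460.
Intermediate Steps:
q(K) = √2*√K (q(K) = √(2*K) = √2*√K)
(97*q(5))*83 = (97*(√2*√5))*83 = (97*√10)*83 = 8051*√10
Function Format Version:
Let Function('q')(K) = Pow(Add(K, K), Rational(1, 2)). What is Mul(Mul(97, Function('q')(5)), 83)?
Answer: Mul(8051, Pow(10, Rational(1, 2))) ≈ 25460.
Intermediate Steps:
Function('q')(K) = Mul(Pow(2, Rational(1, 2)), Pow(K, Rational(1, 2))) (Function('q')(K) = Pow(Mul(2, K), Rational(1, 2)) = Mul(Pow(2, Rational(1, 2)), Pow(K, Rational(1, 2))))
Mul(Mul(97, Function('q')(5)), 83) = Mul(Mul(97, Mul(Pow(2, Rational(1, 2)), Pow(5, Rational(1, 2)))), 83) = Mul(Mul(97, Pow(10, Rational(1, 2))), 83) = Mul(8051, Pow(10, Rational(1, 2)))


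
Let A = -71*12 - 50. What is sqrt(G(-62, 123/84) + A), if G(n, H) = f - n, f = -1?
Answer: 29*I ≈ 29.0*I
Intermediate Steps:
G(n, H) = -1 - n
A = -902 (A = -852 - 50 = -902)
sqrt(G(-62, 123/84) + A) = sqrt((-1 - 1*(-62)) - 902) = sqrt((-1 + 62) - 902) = sqrt(61 - 902) = sqrt(-841) = 29*I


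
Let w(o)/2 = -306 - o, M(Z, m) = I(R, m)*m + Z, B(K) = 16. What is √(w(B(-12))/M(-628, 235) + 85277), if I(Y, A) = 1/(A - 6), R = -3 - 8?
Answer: √3986284624585/6837 ≈ 292.02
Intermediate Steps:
R = -11
I(Y, A) = 1/(-6 + A)
M(Z, m) = Z + m/(-6 + m) (M(Z, m) = m/(-6 + m) + Z = Z + m/(-6 + m))
w(o) = -612 - 2*o (w(o) = 2*(-306 - o) = -612 - 2*o)
√(w(B(-12))/M(-628, 235) + 85277) = √((-612 - 2*16)/(((235 - 628*(-6 + 235))/(-6 + 235))) + 85277) = √((-612 - 32)/(((235 - 628*229)/229)) + 85277) = √(-644*229/(235 - 143812) + 85277) = √(-644/((1/229)*(-143577)) + 85277) = √(-644/(-143577/229) + 85277) = √(-644*(-229/143577) + 85277) = √(21068/20511 + 85277) = √(1749137615/20511) = √3986284624585/6837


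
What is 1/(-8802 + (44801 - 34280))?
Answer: 1/1719 ≈ 0.00058173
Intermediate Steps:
1/(-8802 + (44801 - 34280)) = 1/(-8802 + 10521) = 1/1719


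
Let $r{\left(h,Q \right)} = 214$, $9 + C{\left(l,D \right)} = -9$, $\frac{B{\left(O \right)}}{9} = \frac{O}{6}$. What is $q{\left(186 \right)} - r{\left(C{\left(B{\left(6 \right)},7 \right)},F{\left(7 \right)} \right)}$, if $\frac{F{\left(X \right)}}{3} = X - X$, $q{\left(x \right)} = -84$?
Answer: $-298$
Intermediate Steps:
$B{\left(O \right)} = \frac{3 O}{2}$ ($B{\left(O \right)} = 9 \frac{O}{6} = \frac{3 O}{2}$)
$C{\left(l,D \right)} = -18$ ($C{\left(l,D \right)} = -9 - 9 = -18$)
$F{\left(X \right)} = 0$ ($F{\left(X \right)} = 3 \left(X - X\right) = 3 \cdot 0 = 0$)
$q{\left(186 \right)} - r{\left(C{\left(B{\left(6 \right)},7 \right)},F{\left(7 \right)} \right)} = -84 - 214 = -298$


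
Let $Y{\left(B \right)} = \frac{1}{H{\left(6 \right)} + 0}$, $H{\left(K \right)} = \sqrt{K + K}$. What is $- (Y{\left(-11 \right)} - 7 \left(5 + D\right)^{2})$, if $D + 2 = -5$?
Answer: $28 - \frac{\sqrt{3}}{6} \approx 27.711$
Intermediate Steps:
$D = -7$ ($D = -2 - 5 = -7$)
$H{\left(K \right)} = \sqrt{2} \sqrt{K}$ ($H{\left(K \right)} = \sqrt{2 K} = \sqrt{2} \sqrt{K}$)
$Y{\left(B \right)} = \frac{\sqrt{3}}{6}$ ($Y{\left(B \right)} = \frac{1}{\sqrt{2} \sqrt{6} + 0} = \frac{1}{2 \sqrt{3} + 0} = \frac{1}{2 \sqrt{3}} = \frac{\sqrt{3}}{6}$)
$- (Y{\left(-11 \right)} - 7 \left(5 + D\right)^{2}) = - (\frac{\sqrt{3}}{6} - 7 \left(5 - 7\right)^{2}) = - (\frac{\sqrt{3}}{6} - 7 \left(-2\right)^{2}) = - (\frac{\sqrt{3}}{6} - 28) = - (-28 + \frac{\sqrt{3}}{6}) = 28 - \frac{\sqrt{3}}{6}$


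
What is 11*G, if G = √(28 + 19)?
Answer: 11*√47 ≈ 75.412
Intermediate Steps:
G = √47 ≈ 6.8557
11*G = 11*√47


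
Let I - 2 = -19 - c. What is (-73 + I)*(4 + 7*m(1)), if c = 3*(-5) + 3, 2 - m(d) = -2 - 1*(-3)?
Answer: -858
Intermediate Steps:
m(d) = 1 (m(d) = 2 - (-2 - 1*(-3)) = 2 - (-2 + 3) = 2 - 1*1 = 2 - 1 = 1)
c = -12 (c = -15 + 3 = -12)
I = -5 (I = 2 + (-19 - 1*(-12)) = 2 + (-19 + 12) = 2 - 7 = -5)
(-73 + I)*(4 + 7*m(1)) = (-73 - 5)*(4 + 7*1) = -78*(4 + 7) = -78*11 = -858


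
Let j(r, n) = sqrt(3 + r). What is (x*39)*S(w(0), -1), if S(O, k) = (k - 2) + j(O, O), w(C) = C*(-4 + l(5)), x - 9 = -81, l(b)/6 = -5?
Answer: 8424 - 2808*sqrt(3) ≈ 3560.4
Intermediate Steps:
l(b) = -30 (l(b) = 6*(-5) = -30)
x = -72 (x = 9 - 81 = -72)
w(C) = -34*C (w(C) = C*(-4 - 30) = C*(-34) = -34*C)
S(O, k) = -2 + k + sqrt(3 + O) (S(O, k) = (k - 2) + sqrt(3 + O) = (-2 + k) + sqrt(3 + O) = -2 + k + sqrt(3 + O))
(x*39)*S(w(0), -1) = (-72*39)*(-2 - 1 + sqrt(3 - 34*0)) = -2808*(-2 - 1 + sqrt(3 + 0)) = -2808*(-2 - 1 + sqrt(3)) = -2808*(-3 + sqrt(3)) = 8424 - 2808*sqrt(3)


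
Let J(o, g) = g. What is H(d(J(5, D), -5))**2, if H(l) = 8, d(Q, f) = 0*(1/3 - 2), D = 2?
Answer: 64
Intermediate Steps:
d(Q, f) = 0 (d(Q, f) = 0*(1*(1/3) - 2) = 0*(1/3 - 2) = 0*(-5/3) = 0)
H(d(J(5, D), -5))**2 = 8**2 = 64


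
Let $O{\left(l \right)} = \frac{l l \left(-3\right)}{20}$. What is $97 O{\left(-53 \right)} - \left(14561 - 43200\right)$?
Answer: $- \frac{244639}{20} \approx -12232.0$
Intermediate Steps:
$O{\left(l \right)} = - \frac{3 l^{2}}{20}$ ($O{\left(l \right)} = l^{2} \left(-3\right) \frac{1}{20} = - 3 l^{2} \cdot \frac{1}{20} = - \frac{3 l^{2}}{20}$)
$97 O{\left(-53 \right)} - \left(14561 - 43200\right) = 97 \left(- \frac{3 \left(-53\right)^{2}}{20}\right) - \left(14561 - 43200\right) = 97 \left(\left(- \frac{3}{20}\right) 2809\right) - \left(14561 - 43200\right) = 97 \left(- \frac{8427}{20}\right) - -28639 = - \frac{817419}{20} + 28639 = - \frac{244639}{20}$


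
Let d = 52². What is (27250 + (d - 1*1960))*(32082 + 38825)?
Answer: 1984970558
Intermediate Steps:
d = 2704
(27250 + (d - 1*1960))*(32082 + 38825) = (27250 + (2704 - 1*1960))*(32082 + 38825) = (27250 + (2704 - 1960))*70907 = (27250 + 744)*70907 = 27994*70907 = 1984970558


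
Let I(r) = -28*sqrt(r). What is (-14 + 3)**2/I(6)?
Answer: -121*sqrt(6)/168 ≈ -1.7642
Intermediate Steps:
(-14 + 3)**2/I(6) = (-14 + 3)**2/((-28*sqrt(6))) = (-11)**2*(-sqrt(6)/168) = 121*(-sqrt(6)/168) = -121*sqrt(6)/168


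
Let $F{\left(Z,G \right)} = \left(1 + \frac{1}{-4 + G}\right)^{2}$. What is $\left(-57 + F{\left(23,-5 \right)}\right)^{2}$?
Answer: $\frac{20729809}{6561} \approx 3159.6$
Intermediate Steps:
$\left(-57 + F{\left(23,-5 \right)}\right)^{2} = \left(-57 + \frac{\left(-3 - 5\right)^{2}}{\left(-4 - 5\right)^{2}}\right)^{2} = \left(-57 + \frac{\left(-8\right)^{2}}{81}\right)^{2} = \left(-57 + \frac{1}{81} \cdot 64\right)^{2} = \left(-57 + \frac{64}{81}\right)^{2} = \left(- \frac{4553}{81}\right)^{2} = \frac{20729809}{6561}$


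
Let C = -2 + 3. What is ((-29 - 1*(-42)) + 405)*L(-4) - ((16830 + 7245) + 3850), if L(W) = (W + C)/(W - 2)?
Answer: -27716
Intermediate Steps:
C = 1
L(W) = (1 + W)/(-2 + W) (L(W) = (W + 1)/(W - 2) = (1 + W)/(-2 + W))
((-29 - 1*(-42)) + 405)*L(-4) - ((16830 + 7245) + 3850) = ((-29 - 1*(-42)) + 405)*((1 - 4)/(-2 - 4)) - ((16830 + 7245) + 3850) = ((-29 + 42) + 405)*(-3/(-6)) - (24075 + 3850) = (13 + 405)*(-1/6*(-3)) - 1*27925 = 418*(1/2) - 27925 = 209 - 27925 = -27716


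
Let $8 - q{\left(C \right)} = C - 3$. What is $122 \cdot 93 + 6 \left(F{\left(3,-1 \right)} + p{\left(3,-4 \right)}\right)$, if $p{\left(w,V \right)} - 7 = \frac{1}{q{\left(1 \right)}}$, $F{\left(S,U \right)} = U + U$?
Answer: $\frac{56883}{5} \approx 11377.0$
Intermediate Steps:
$q{\left(C \right)} = 11 - C$ ($q{\left(C \right)} = 8 - \left(C - 3\right) = 8 - \left(-3 + C\right) = 11 - C$)
$F{\left(S,U \right)} = 2 U$
$p{\left(w,V \right)} = \frac{71}{10}$ ($p{\left(w,V \right)} = 7 + \frac{1}{11 - 1} = 7 + \frac{1}{10} = \frac{71}{10}$)
$122 \cdot 93 + 6 \left(F{\left(3,-1 \right)} + p{\left(3,-4 \right)}\right) = 122 \cdot 93 + 6 \left(2 \left(-1\right) + \frac{71}{10}\right) = 11346 + 6 \left(-2 + \frac{71}{10}\right) = 11346 + 6 \cdot \frac{51}{10} = 11346 + \frac{153}{5} = \frac{56883}{5}$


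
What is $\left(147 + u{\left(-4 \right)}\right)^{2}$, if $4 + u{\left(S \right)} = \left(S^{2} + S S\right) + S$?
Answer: $29241$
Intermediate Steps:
$u{\left(S \right)} = -4 + S + 2 S^{2}$ ($u{\left(S \right)} = -4 + \left(\left(S^{2} + S S\right) + S\right) = -4 + \left(\left(S^{2} + S^{2}\right) + S\right) = -4 + \left(2 S^{2} + S\right) = -4 + \left(S + 2 S^{2}\right) = -4 + S + 2 S^{2}$)
$\left(147 + u{\left(-4 \right)}\right)^{2} = \left(147 - \left(8 - 32\right)\right)^{2} = \left(147 - -24\right)^{2} = \left(147 + 24\right)^{2} = 171^{2} = 29241$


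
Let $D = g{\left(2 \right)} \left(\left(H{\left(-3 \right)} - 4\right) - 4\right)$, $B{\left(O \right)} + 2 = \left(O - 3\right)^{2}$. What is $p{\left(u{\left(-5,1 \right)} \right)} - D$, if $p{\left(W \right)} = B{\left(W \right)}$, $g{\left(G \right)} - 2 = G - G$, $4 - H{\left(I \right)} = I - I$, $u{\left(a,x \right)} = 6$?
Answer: $15$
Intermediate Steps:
$H{\left(I \right)} = 4$ ($H{\left(I \right)} = 4 - \left(I - I\right) = 4 - 0 = 4 + 0 = 4$)
$g{\left(G \right)} = 2$ ($g{\left(G \right)} = 2 + \left(G - G\right) = 2 + 0 = 2$)
$B{\left(O \right)} = -2 + \left(-3 + O\right)^{2}$ ($B{\left(O \right)} = -2 + \left(O - 3\right)^{2} = -2 + \left(-3 + O\right)^{2}$)
$p{\left(W \right)} = -2 + \left(-3 + W\right)^{2}$
$D = -8$ ($D = 2 \left(\left(4 - 4\right) - 4\right) = 2 \left(0 - 4\right) = 2 \left(-4\right) = -8$)
$p{\left(u{\left(-5,1 \right)} \right)} - D = \left(-2 + \left(-3 + 6\right)^{2}\right) - -8 = \left(-2 + 3^{2}\right) + 8 = \left(-2 + 9\right) + 8 = 7 + 8 = 15$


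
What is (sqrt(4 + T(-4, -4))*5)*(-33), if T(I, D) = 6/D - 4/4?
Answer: -165*sqrt(6)/2 ≈ -202.08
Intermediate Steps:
T(I, D) = -1 + 6/D (T(I, D) = 6/D - 4*1/4 = 6/D - 1 = -1 + 6/D)
(sqrt(4 + T(-4, -4))*5)*(-33) = (sqrt(4 + (6 - 1*(-4))/(-4))*5)*(-33) = (sqrt(4 - (6 + 4)/4)*5)*(-33) = (sqrt(4 - 1/4*10)*5)*(-33) = (sqrt(4 - 5/2)*5)*(-33) = (sqrt(3/2)*5)*(-33) = ((sqrt(6)/2)*5)*(-33) = (5*sqrt(6)/2)*(-33) = -165*sqrt(6)/2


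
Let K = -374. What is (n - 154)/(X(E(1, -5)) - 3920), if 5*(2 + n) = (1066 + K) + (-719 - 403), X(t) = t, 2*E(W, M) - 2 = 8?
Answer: 242/3915 ≈ 0.061814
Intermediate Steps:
E(W, M) = 5 (E(W, M) = 1 + (½)*8 = 1 + 4 = 5)
n = -88 (n = -2 + ((1066 - 374) + (-719 - 403))/5 = -2 + (692 - 1122)/5 = -2 + (⅕)*(-430) = -2 - 86 = -88)
(n - 154)/(X(E(1, -5)) - 3920) = (-88 - 154)/(5 - 3920) = -242/(-3915) = -242*(-1/3915) = 242/3915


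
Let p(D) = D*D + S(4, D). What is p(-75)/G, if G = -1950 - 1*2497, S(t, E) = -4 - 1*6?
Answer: -5615/4447 ≈ -1.2626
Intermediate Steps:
S(t, E) = -10 (S(t, E) = -4 - 6 = -10)
p(D) = -10 + D² (p(D) = D*D - 10 = D² - 10 = -10 + D²)
G = -4447 (G = -1950 - 2497 = -4447)
p(-75)/G = (-10 + (-75)²)/(-4447) = (-10 + 5625)*(-1/4447) = 5615*(-1/4447) = -5615/4447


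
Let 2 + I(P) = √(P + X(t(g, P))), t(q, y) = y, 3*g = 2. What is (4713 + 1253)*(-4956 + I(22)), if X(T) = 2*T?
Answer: -29579428 + 5966*√66 ≈ -2.9531e+7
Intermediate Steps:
g = ⅔ (g = (⅓)*2 = ⅔ ≈ 0.66667)
I(P) = -2 + √3*√P (I(P) = -2 + √(P + 2*P) = -2 + √(3*P) = -2 + √3*√P)
(4713 + 1253)*(-4956 + I(22)) = (4713 + 1253)*(-4956 + (-2 + √3*√22)) = 5966*(-4956 + (-2 + √66)) = 5966*(-4958 + √66) = -29579428 + 5966*√66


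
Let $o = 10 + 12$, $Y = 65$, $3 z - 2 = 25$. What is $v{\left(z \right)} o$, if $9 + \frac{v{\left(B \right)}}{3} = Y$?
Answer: $3696$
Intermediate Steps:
$z = 9$ ($z = \frac{2}{3} + \frac{1}{3} \cdot 25 = \frac{2}{3} + \frac{25}{3} = 9$)
$v{\left(B \right)} = 168$ ($v{\left(B \right)} = -27 + 3 \cdot 65 = -27 + 195 = 168$)
$o = 22$
$v{\left(z \right)} o = 168 \cdot 22 = 3696$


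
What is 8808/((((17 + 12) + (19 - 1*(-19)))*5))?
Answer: 8808/335 ≈ 26.293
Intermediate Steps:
8808/((((17 + 12) + (19 - 1*(-19)))*5)) = 8808/(((29 + (19 + 19))*5)) = 8808/(((29 + 38)*5)) = 8808/((67*5)) = 8808/335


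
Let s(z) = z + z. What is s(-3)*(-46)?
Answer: 276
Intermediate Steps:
s(z) = 2*z
s(-3)*(-46) = (2*(-3))*(-46) = -6*(-46) = 276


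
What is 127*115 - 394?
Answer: 14211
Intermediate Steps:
127*115 - 394 = 14605 - 394 = 14211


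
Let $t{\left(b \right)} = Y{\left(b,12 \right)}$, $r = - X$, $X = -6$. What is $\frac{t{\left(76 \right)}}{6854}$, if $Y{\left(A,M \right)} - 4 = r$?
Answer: $\frac{5}{3427} \approx 0.001459$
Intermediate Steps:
$r = 6$ ($r = \left(-1\right) \left(-6\right) = 6$)
$Y{\left(A,M \right)} = 10$ ($Y{\left(A,M \right)} = 4 + 6 = 10$)
$t{\left(b \right)} = 10$
$\frac{t{\left(76 \right)}}{6854} = \frac{10}{6854} = 10 \cdot \frac{1}{6854} = \frac{5}{3427}$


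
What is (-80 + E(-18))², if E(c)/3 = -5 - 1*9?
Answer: 14884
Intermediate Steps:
E(c) = -42 (E(c) = 3*(-5 - 1*9) = 3*(-5 - 9) = 3*(-14) = -42)
(-80 + E(-18))² = (-80 - 42)² = (-122)² = 14884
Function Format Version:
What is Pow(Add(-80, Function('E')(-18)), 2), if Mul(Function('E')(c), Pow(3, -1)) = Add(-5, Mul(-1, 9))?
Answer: 14884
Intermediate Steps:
Function('E')(c) = -42 (Function('E')(c) = Mul(3, Add(-5, Mul(-1, 9))) = Mul(3, Add(-5, -9)) = Mul(3, -14) = -42)
Pow(Add(-80, Function('E')(-18)), 2) = Pow(Add(-80, -42), 2) = Pow(-122, 2) = 14884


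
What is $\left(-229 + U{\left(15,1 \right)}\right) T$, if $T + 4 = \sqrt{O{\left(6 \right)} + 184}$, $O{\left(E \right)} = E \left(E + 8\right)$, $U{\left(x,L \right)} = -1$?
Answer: $920 - 460 \sqrt{67} \approx -2845.3$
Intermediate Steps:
$O{\left(E \right)} = E \left(8 + E\right)$
$T = -4 + 2 \sqrt{67}$ ($T = -4 + \sqrt{6 \left(8 + 6\right) + 184} = -4 + \sqrt{6 \cdot 14 + 184} = -4 + \sqrt{84 + 184} = -4 + \sqrt{268} = -4 + 2 \sqrt{67} \approx 12.371$)
$\left(-229 + U{\left(15,1 \right)}\right) T = \left(-229 - 1\right) \left(-4 + 2 \sqrt{67}\right) = - 230 \left(-4 + 2 \sqrt{67}\right) = 920 - 460 \sqrt{67}$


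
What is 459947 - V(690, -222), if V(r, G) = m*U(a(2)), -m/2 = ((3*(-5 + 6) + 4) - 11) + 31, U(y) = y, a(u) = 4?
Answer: 460163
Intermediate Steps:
m = -54 (m = -2*(((3*(-5 + 6) + 4) - 11) + 31) = -2*(((3*1 + 4) - 11) + 31) = -2*(((3 + 4) - 11) + 31) = -2*((7 - 11) + 31) = -2*(-4 + 31) = -2*27 = -54)
V(r, G) = -216 (V(r, G) = -54*4 = -216)
459947 - V(690, -222) = 459947 - 1*(-216) = 459947 + 216 = 460163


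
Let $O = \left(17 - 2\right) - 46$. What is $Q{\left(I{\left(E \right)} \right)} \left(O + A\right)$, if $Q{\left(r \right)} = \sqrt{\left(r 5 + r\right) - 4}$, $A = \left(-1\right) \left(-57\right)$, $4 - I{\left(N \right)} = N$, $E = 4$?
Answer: $52 i \approx 52.0 i$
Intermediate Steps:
$I{\left(N \right)} = 4 - N$
$O = -31$ ($O = 15 - 46 = -31$)
$A = 57$
$Q{\left(r \right)} = \sqrt{-4 + 6 r}$ ($Q{\left(r \right)} = \sqrt{\left(5 r + r\right) - 4} = \sqrt{6 r - 4} = \sqrt{-4 + 6 r}$)
$Q{\left(I{\left(E \right)} \right)} \left(O + A\right) = \sqrt{-4 + 6 \left(4 - 4\right)} \left(-31 + 57\right) = \sqrt{-4 + 6 \left(4 - 4\right)} 26 = \sqrt{-4 + 6 \cdot 0} \cdot 26 = \sqrt{-4 + 0} \cdot 26 = \sqrt{-4} \cdot 26 = 2 i 26 = 52 i$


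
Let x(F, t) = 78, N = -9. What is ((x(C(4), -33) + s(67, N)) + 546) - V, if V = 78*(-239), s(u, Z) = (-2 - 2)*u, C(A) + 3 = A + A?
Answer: 18998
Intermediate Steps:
C(A) = -3 + 2*A (C(A) = -3 + (A + A) = -3 + 2*A)
s(u, Z) = -4*u
V = -18642
((x(C(4), -33) + s(67, N)) + 546) - V = ((78 - 4*67) + 546) - 1*(-18642) = ((78 - 268) + 546) + 18642 = (-190 + 546) + 18642 = 356 + 18642 = 18998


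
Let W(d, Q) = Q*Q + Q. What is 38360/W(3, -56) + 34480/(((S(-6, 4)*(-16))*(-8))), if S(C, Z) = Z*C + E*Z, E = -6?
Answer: 28903/4224 ≈ 6.8426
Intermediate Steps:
S(C, Z) = -6*Z + C*Z (S(C, Z) = Z*C - 6*Z = C*Z - 6*Z = -6*Z + C*Z)
W(d, Q) = Q + Q² (W(d, Q) = Q² + Q = Q + Q²)
38360/W(3, -56) + 34480/(((S(-6, 4)*(-16))*(-8))) = 38360/((-56*(1 - 56))) + 34480/((((4*(-6 - 6))*(-16))*(-8))) = 38360/((-56*(-55))) + 34480/((((4*(-12))*(-16))*(-8))) = 38360/3080 + 34480/((-48*(-16)*(-8))) = 38360*(1/3080) + 34480/((768*(-8))) = 137/11 + 34480/(-6144) = 137/11 + 34480*(-1/6144) = 137/11 - 2155/384 = 28903/4224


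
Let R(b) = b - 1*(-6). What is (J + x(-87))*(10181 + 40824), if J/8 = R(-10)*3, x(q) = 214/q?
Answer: -436908830/87 ≈ -5.0219e+6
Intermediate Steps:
R(b) = 6 + b (R(b) = b + 6 = 6 + b)
J = -96 (J = 8*((6 - 10)*3) = 8*(-4*3) = 8*(-12) = -96)
(J + x(-87))*(10181 + 40824) = (-96 + 214/(-87))*(10181 + 40824) = (-96 + 214*(-1/87))*51005 = (-96 - 214/87)*51005 = -8566/87*51005 = -436908830/87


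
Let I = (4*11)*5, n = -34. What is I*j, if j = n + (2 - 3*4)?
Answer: -9680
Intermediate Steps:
I = 220 (I = 44*5 = 220)
j = -44 (j = -34 + (2 - 3*4) = -34 + (2 - 12) = -34 - 10 = -44)
I*j = 220*(-44) = -9680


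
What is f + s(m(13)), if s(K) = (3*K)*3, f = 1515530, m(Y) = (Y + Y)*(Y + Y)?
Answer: 1521614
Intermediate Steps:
m(Y) = 4*Y² (m(Y) = (2*Y)*(2*Y) = 4*Y²)
s(K) = 9*K
f + s(m(13)) = 1515530 + 9*(4*13²) = 1515530 + 9*(4*169) = 1515530 + 9*676 = 1515530 + 6084 = 1521614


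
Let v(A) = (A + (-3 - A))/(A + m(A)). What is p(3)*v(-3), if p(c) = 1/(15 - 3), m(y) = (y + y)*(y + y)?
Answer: -1/132 ≈ -0.0075758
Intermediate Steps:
m(y) = 4*y**2 (m(y) = (2*y)*(2*y) = 4*y**2)
v(A) = -3/(A + 4*A**2) (v(A) = (A + (-3 - A))/(A + 4*A**2) = -3/(A + 4*A**2))
p(c) = 1/12
p(3)*v(-3) = (-3/(-3*(1 + 4*(-3))))/12 = (-3*(-1/3)/(1 - 12))/12 = (-3*(-1/3)/(-11))/12 = (-3*(-1/3)*(-1/11))/12 = (1/12)*(-1/11) = -1/132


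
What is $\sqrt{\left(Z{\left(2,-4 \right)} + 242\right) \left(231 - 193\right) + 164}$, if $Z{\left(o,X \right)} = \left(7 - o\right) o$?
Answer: $2 \sqrt{2435} \approx 98.691$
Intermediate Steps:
$Z{\left(o,X \right)} = o \left(7 - o\right)$
$\sqrt{\left(Z{\left(2,-4 \right)} + 242\right) \left(231 - 193\right) + 164} = \sqrt{\left(2 \left(7 - 2\right) + 242\right) \left(231 - 193\right) + 164} = \sqrt{\left(2 \left(7 - 2\right) + 242\right) 38 + 164} = \sqrt{\left(2 \cdot 5 + 242\right) 38 + 164} = \sqrt{\left(10 + 242\right) 38 + 164} = \sqrt{252 \cdot 38 + 164} = \sqrt{9576 + 164} = \sqrt{9740} = 2 \sqrt{2435}$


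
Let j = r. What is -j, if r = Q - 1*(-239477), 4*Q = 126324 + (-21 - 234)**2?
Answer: -1149257/4 ≈ -2.8731e+5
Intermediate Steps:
Q = 191349/4 (Q = (126324 + (-21 - 234)**2)/4 = (126324 + (-255)**2)/4 = (126324 + 65025)/4 = (1/4)*191349 = 191349/4 ≈ 47837.)
r = 1149257/4 (r = 191349/4 - 1*(-239477) = 191349/4 + 239477 = 1149257/4 ≈ 2.8731e+5)
j = 1149257/4 ≈ 2.8731e+5
-j = -1*1149257/4 = -1149257/4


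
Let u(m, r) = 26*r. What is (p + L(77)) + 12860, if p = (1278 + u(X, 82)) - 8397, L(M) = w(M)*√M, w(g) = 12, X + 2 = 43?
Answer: 7873 + 12*√77 ≈ 7978.3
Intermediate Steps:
X = 41 (X = -2 + 43 = 41)
L(M) = 12*√M
p = -4987 (p = (1278 + 26*82) - 8397 = (1278 + 2132) - 8397 = 3410 - 8397 = -4987)
(p + L(77)) + 12860 = (-4987 + 12*√77) + 12860 = 7873 + 12*√77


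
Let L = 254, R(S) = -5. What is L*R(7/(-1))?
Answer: -1270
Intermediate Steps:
L*R(7/(-1)) = 254*(-5) = -1270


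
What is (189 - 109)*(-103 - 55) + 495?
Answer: -12145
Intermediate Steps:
(189 - 109)*(-103 - 55) + 495 = 80*(-158) + 495 = -12640 + 495 = -12145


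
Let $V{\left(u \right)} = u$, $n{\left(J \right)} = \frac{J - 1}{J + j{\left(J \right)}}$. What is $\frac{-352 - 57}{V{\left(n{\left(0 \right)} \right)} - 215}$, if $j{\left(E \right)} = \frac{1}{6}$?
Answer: $\frac{409}{221} \approx 1.8507$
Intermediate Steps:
$j{\left(E \right)} = \frac{1}{6}$
$n{\left(J \right)} = \frac{-1 + J}{\frac{1}{6} + J}$ ($n{\left(J \right)} = \frac{J - 1}{J + \frac{1}{6}} = \frac{-1 + J}{\frac{1}{6} + J}$)
$\frac{-352 - 57}{V{\left(n{\left(0 \right)} \right)} - 215} = \frac{-352 - 57}{\frac{6 \left(-1 + 0\right)}{1 + 6 \cdot 0} - 215} = - \frac{409}{6 \frac{1}{1 + 0} \left(-1\right) - 215} = - \frac{409}{6 \cdot 1^{-1} \left(-1\right) - 215} = - \frac{409}{6 \cdot 1 \left(-1\right) - 215} = - \frac{409}{-6 - 215} = - \frac{409}{-221} = \left(-409\right) \left(- \frac{1}{221}\right) = \frac{409}{221}$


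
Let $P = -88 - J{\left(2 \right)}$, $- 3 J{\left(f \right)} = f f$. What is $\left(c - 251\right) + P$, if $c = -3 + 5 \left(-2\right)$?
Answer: $- \frac{1052}{3} \approx -350.67$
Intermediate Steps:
$J{\left(f \right)} = - \frac{f^{2}}{3}$ ($J{\left(f \right)} = - \frac{f f}{3} = - \frac{f^{2}}{3}$)
$c = -13$ ($c = -3 - 10 = -13$)
$P = - \frac{260}{3}$ ($P = -88 - - \frac{2^{2}}{3} = -88 - \left(- \frac{1}{3}\right) 4 = -88 - - \frac{4}{3} = -88 + \frac{4}{3} = - \frac{260}{3} \approx -86.667$)
$\left(c - 251\right) + P = \left(-13 - 251\right) - \frac{260}{3} = -264 - \frac{260}{3} = - \frac{1052}{3}$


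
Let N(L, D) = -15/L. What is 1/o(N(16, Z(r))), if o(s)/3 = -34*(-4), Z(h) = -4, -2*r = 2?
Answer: 1/408 ≈ 0.0024510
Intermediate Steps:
r = -1 (r = -1/2*2 = -1)
o(s) = 408 (o(s) = 3*(-34*(-4)) = 3*136 = 408)
1/o(N(16, Z(r))) = 1/408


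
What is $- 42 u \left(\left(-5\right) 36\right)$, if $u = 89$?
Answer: $672840$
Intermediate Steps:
$- 42 u \left(\left(-5\right) 36\right) = \left(-42\right) 89 \left(\left(-5\right) 36\right) = \left(-3738\right) \left(-180\right) = 672840$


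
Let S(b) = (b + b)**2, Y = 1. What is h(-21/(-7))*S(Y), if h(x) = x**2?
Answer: 36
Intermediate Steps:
S(b) = 4*b**2 (S(b) = (2*b)**2 = 4*b**2)
h(-21/(-7))*S(Y) = (-21/(-7))**2*(4*1**2) = (-21*(-1/7))**2*(4*1) = 3**2*4 = 9*4 = 36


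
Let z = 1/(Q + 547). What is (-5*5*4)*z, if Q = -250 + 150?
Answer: -100/447 ≈ -0.22371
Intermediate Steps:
Q = -100
z = 1/447 (z = 1/(-100 + 547) = 1/447 ≈ 0.0022371)
(-5*5*4)*z = (-5*5*4)*(1/447) = -25*4*(1/447) = -100*1/447 = -100/447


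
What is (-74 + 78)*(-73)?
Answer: -292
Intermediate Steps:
(-74 + 78)*(-73) = 4*(-73) = -292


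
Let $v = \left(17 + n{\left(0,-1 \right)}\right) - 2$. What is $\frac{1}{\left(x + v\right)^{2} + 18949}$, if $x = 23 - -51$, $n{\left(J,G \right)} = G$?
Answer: $\frac{1}{26693} \approx 3.7463 \cdot 10^{-5}$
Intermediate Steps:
$x = 74$ ($x = 23 + 51 = 74$)
$v = 14$ ($v = \left(17 - 1\right) - 2 = 16 - 2 = 14$)
$\frac{1}{\left(x + v\right)^{2} + 18949} = \frac{1}{\left(74 + 14\right)^{2} + 18949} = \frac{1}{88^{2} + 18949} = \frac{1}{7744 + 18949} = \frac{1}{26693}$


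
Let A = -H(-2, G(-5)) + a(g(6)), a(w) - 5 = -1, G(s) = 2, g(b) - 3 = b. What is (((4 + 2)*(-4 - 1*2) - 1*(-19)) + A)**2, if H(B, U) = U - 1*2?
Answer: 169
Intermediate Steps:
g(b) = 3 + b
H(B, U) = -2 + U (H(B, U) = U - 2 = -2 + U)
a(w) = 4 (a(w) = 5 - 1 = 4)
A = 4 (A = -(-2 + 2) + 4 = -1*0 + 4 = 0 + 4 = 4)
(((4 + 2)*(-4 - 1*2) - 1*(-19)) + A)**2 = (((4 + 2)*(-4 - 1*2) - 1*(-19)) + 4)**2 = ((6*(-4 - 2) + 19) + 4)**2 = ((6*(-6) + 19) + 4)**2 = ((-36 + 19) + 4)**2 = (-17 + 4)**2 = (-13)**2 = 169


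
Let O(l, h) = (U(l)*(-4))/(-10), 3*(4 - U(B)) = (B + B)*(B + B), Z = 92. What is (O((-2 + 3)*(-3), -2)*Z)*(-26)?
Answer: 38272/5 ≈ 7654.4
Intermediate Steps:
U(B) = 4 - 4*B²/3 (U(B) = 4 - (B + B)*(B + B)/3 = 4 - 2*B*2*B/3 = 4 - 4*B²/3)
O(l, h) = 8/5 - 8*l²/15 (O(l, h) = ((4 - 4*l²/3)*(-4))/(-10) = (-16 + 16*l²/3)*(-⅒) = 8/5 - 8*l²/15)
(O((-2 + 3)*(-3), -2)*Z)*(-26) = ((8/5 - 8*9*(-2 + 3)²/15)*92)*(-26) = ((8/5 - 8*(1*(-3))²/15)*92)*(-26) = ((8/5 - 8/15*(-3)²)*92)*(-26) = ((8/5 - 8/15*9)*92)*(-26) = ((8/5 - 24/5)*92)*(-26) = -16/5*92*(-26) = -1472/5*(-26) = 38272/5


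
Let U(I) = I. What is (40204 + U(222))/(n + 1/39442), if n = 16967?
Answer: 1594482292/669212415 ≈ 2.3826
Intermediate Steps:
(40204 + U(222))/(n + 1/39442) = (40204 + 222)/(16967 + 1/39442) = 40426/(16967 + 1/39442) = 40426/(669212415/39442) = 40426*(39442/669212415) = 1594482292/669212415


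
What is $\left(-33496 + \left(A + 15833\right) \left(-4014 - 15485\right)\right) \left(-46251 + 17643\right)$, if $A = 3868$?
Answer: $10990715703360$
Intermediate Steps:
$\left(-33496 + \left(A + 15833\right) \left(-4014 - 15485\right)\right) \left(-46251 + 17643\right) = \left(-33496 + \left(3868 + 15833\right) \left(-4014 - 15485\right)\right) \left(-46251 + 17643\right) = \left(-33496 + 19701 \left(-19499\right)\right) \left(-28608\right) = \left(-33496 - 384149799\right) \left(-28608\right) = \left(-384183295\right) \left(-28608\right) = 10990715703360$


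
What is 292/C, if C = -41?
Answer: -292/41 ≈ -7.1219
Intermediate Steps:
292/C = 292/(-41) = 292*(-1/41) = -292/41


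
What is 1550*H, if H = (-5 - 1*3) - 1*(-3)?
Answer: -7750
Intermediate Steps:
H = -5 (H = (-5 - 3) + 3 = -8 + 3 = -5)
1550*H = 1550*(-5) = -7750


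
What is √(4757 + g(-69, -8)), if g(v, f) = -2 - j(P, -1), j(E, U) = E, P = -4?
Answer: √4759 ≈ 68.985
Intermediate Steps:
g(v, f) = 2 (g(v, f) = -2 - 1*(-4) = -2 + 4 = 2)
√(4757 + g(-69, -8)) = √(4757 + 2) = √4759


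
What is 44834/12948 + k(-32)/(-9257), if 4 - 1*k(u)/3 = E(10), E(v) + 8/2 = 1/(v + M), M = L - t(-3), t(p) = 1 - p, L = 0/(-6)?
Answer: 103681015/29964909 ≈ 3.4601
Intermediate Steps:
L = 0 (L = 0*(-⅙) = 0)
M = -4 (M = 0 - (1 - 1*(-3)) = 0 - (1 + 3) = 0 - 1*4 = 0 - 4 = -4)
E(v) = -4 + 1/(-4 + v) (E(v) = -4 + 1/(v - 4) = -4 + 1/(-4 + v))
k(u) = 47/2 (k(u) = 12 - 3*(17 - 4*10)/(-4 + 10) = 12 - 3*(17 - 40)/6 = 12 - (-23)/2 = 12 - 3*(-23/6) = 12 + 23/2 = 47/2)
44834/12948 + k(-32)/(-9257) = 44834/12948 + (47/2)/(-9257) = 44834*(1/12948) + (47/2)*(-1/9257) = 22417/6474 - 47/18514 = 103681015/29964909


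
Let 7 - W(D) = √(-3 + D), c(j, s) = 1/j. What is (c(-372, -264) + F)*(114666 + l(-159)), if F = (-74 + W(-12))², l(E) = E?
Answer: 63525697263/124 + 15343938*I*√15 ≈ 5.123e+8 + 5.9427e+7*I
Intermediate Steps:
W(D) = 7 - √(-3 + D)
F = (-67 - I*√15)² (F = (-74 + (7 - √(-3 - 12)))² = (-74 + (7 - √(-15)))² = (-74 + (7 - I*√15))² = (-67 - I*√15)² ≈ 4474.0 + 518.98*I)
(c(-372, -264) + F)*(114666 + l(-159)) = (1/(-372) + (67 + I*√15)²)*(114666 - 159) = (-1/372 + (67 + I*√15)²)*114507 = -38169/124 + 114507*(67 + I*√15)²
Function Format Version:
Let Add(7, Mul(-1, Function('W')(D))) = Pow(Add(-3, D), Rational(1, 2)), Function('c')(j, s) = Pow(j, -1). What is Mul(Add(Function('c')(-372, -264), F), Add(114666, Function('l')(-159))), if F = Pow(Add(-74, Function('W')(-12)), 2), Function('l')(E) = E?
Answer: Add(Rational(63525697263, 124), Mul(15343938, I, Pow(15, Rational(1, 2)))) ≈ Add(5.1230e+8, Mul(5.9427e+7, I))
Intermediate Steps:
Function('W')(D) = Add(7, Mul(-1, Pow(Add(-3, D), Rational(1, 2))))
F = Pow(Add(-67, Mul(-1, I, Pow(15, Rational(1, 2)))), 2) (F = Pow(Add(-74, Add(7, Mul(-1, Pow(Add(-3, -12), Rational(1, 2))))), 2) = Pow(Add(-74, Add(7, Mul(-1, Pow(-15, Rational(1, 2))))), 2) = Pow(Add(-74, Add(7, Mul(-1, Mul(I, Pow(15, Rational(1, 2)))))), 2) = Pow(Add(-74, Add(7, Mul(-1, I, Pow(15, Rational(1, 2))))), 2) = Pow(Add(-67, Mul(-1, I, Pow(15, Rational(1, 2)))), 2) ≈ Add(4474.0, Mul(518.98, I)))
Mul(Add(Function('c')(-372, -264), F), Add(114666, Function('l')(-159))) = Mul(Add(Pow(-372, -1), Pow(Add(67, Mul(I, Pow(15, Rational(1, 2)))), 2)), Add(114666, -159)) = Mul(Add(Rational(-1, 372), Pow(Add(67, Mul(I, Pow(15, Rational(1, 2)))), 2)), 114507) = Add(Rational(-38169, 124), Mul(114507, Pow(Add(67, Mul(I, Pow(15, Rational(1, 2)))), 2)))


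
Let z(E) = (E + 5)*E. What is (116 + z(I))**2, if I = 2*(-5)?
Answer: 27556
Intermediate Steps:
I = -10
z(E) = E*(5 + E) (z(E) = (5 + E)*E = E*(5 + E))
(116 + z(I))**2 = (116 - 10*(5 - 10))**2 = (116 - 10*(-5))**2 = (116 + 50)**2 = 166**2 = 27556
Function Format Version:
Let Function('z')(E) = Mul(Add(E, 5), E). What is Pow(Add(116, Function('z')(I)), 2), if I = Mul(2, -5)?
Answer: 27556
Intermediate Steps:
I = -10
Function('z')(E) = Mul(E, Add(5, E)) (Function('z')(E) = Mul(Add(5, E), E) = Mul(E, Add(5, E)))
Pow(Add(116, Function('z')(I)), 2) = Pow(Add(116, Mul(-10, Add(5, -10))), 2) = Pow(Add(116, Mul(-10, -5)), 2) = Pow(Add(116, 50), 2) = Pow(166, 2) = 27556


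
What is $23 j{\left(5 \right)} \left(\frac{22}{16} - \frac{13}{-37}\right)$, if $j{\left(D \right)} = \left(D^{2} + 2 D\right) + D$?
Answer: $\frac{58765}{37} \approx 1588.2$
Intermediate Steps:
$j{\left(D \right)} = D^{2} + 3 D$
$23 j{\left(5 \right)} \left(\frac{22}{16} - \frac{13}{-37}\right) = 23 \cdot 5 \left(3 + 5\right) \left(\frac{22}{16} - \frac{13}{-37}\right) = 23 \cdot 5 \cdot 8 \left(22 \cdot \frac{1}{16} - - \frac{13}{37}\right) = 23 \cdot 40 \left(\frac{11}{8} + \frac{13}{37}\right) = 23 \cdot 40 \cdot \frac{511}{296} = 23 \cdot \frac{2555}{37} = \frac{58765}{37}$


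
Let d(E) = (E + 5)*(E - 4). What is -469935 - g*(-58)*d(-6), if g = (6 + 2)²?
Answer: -432815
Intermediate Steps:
d(E) = (-4 + E)*(5 + E) (d(E) = (5 + E)*(-4 + E) = (-4 + E)*(5 + E))
g = 64 (g = 8² = 64)
-469935 - g*(-58)*d(-6) = -469935 - 64*(-58)*(-20 - 6 + (-6)²) = -469935 - (-3712)*(-20 - 6 + 36) = -469935 - (-3712)*10 = -469935 - 1*(-37120) = -469935 + 37120 = -432815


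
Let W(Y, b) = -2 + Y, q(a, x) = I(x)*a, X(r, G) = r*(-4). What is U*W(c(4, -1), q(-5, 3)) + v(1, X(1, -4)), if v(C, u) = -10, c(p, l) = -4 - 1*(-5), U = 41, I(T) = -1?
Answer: -51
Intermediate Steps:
X(r, G) = -4*r
c(p, l) = 1 (c(p, l) = -4 + 5 = 1)
q(a, x) = -a
U*W(c(4, -1), q(-5, 3)) + v(1, X(1, -4)) = 41*(-2 + 1) - 10 = 41*(-1) - 10 = -41 - 10 = -51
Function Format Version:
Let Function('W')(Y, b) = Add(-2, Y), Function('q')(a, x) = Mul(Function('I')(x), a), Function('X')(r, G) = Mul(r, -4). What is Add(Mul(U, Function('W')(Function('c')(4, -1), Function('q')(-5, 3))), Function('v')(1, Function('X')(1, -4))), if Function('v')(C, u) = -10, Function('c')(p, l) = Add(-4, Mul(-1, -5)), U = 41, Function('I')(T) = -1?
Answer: -51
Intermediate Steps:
Function('X')(r, G) = Mul(-4, r)
Function('c')(p, l) = 1 (Function('c')(p, l) = Add(-4, 5) = 1)
Function('q')(a, x) = Mul(-1, a)
Add(Mul(U, Function('W')(Function('c')(4, -1), Function('q')(-5, 3))), Function('v')(1, Function('X')(1, -4))) = Add(Mul(41, Add(-2, 1)), -10) = Add(Mul(41, -1), -10) = Add(-41, -10) = -51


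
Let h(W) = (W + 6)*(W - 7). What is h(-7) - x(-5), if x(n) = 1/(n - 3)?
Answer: 113/8 ≈ 14.125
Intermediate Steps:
h(W) = (-7 + W)*(6 + W) (h(W) = (6 + W)*(-7 + W) = (-7 + W)*(6 + W))
x(n) = 1/(-3 + n)
h(-7) - x(-5) = (-42 + (-7)**2 - 1*(-7)) - 1/(-3 - 5) = (-42 + 49 + 7) - 1/(-8) = 14 - 1*(-1/8) = 14 + 1/8 = 113/8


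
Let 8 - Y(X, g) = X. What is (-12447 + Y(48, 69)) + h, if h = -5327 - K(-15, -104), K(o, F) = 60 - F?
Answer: -17978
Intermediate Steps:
Y(X, g) = 8 - X
h = -5491 (h = -5327 - (60 - 1*(-104)) = -5327 - (60 + 104) = -5327 - 1*164 = -5327 - 164 = -5491)
(-12447 + Y(48, 69)) + h = (-12447 + (8 - 1*48)) - 5491 = (-12447 + (8 - 48)) - 5491 = (-12447 - 40) - 5491 = -12487 - 5491 = -17978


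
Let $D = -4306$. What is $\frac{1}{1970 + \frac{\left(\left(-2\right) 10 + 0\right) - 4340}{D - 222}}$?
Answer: $\frac{566}{1115565} \approx 0.00050737$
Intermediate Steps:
$\frac{1}{1970 + \frac{\left(\left(-2\right) 10 + 0\right) - 4340}{D - 222}} = \frac{1}{1970 + \frac{\left(\left(-2\right) 10 + 0\right) - 4340}{-4306 - 222}} = \frac{1}{1970 + \frac{\left(-20 + 0\right) - 4340}{-4306 - 222}} = \frac{1}{1970 + \frac{-20 - 4340}{-4528}} = \frac{1}{1970 - - \frac{545}{566}} = \frac{1}{1970 + \frac{545}{566}} = \frac{1}{\frac{1115565}{566}} = \frac{566}{1115565}$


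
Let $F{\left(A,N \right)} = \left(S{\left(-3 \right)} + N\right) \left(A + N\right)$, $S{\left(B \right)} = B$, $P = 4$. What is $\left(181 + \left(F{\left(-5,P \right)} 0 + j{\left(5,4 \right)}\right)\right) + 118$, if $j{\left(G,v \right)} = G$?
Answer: $304$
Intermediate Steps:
$F{\left(A,N \right)} = \left(-3 + N\right) \left(A + N\right)$
$\left(181 + \left(F{\left(-5,P \right)} 0 + j{\left(5,4 \right)}\right)\right) + 118 = \left(181 + \left(\left(4^{2} - -15 - 12 - 20\right) 0 + 5\right)\right) + 118 = \left(181 + \left(\left(16 + 15 - 12 - 20\right) 0 + 5\right)\right) + 118 = \left(181 + \left(\left(-1\right) 0 + 5\right)\right) + 118 = \left(181 + \left(0 + 5\right)\right) + 118 = \left(181 + 5\right) + 118 = 186 + 118 = 304$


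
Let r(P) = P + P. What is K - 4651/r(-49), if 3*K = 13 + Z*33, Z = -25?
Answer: -65623/294 ≈ -223.21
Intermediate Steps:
K = -812/3 (K = (13 - 25*33)/3 = (13 - 825)/3 = (1/3)*(-812) = -812/3 ≈ -270.67)
r(P) = 2*P
K - 4651/r(-49) = -812/3 - 4651/(2*(-49)) = -812/3 - 4651/(-98) = -812/3 - 4651*(-1/98) = -812/3 + 4651/98 = -65623/294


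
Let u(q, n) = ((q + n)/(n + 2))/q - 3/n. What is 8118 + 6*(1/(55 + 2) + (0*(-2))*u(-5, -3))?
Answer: 154244/19 ≈ 8118.1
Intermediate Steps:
u(q, n) = -3/n + (n + q)/(q*(2 + n)) (u(q, n) = ((n + q)/(2 + n))/q - 3/n = (n + q)/(q*(2 + n)) - 3/n = -3/n + (n + q)/(q*(2 + n)))
8118 + 6*(1/(55 + 2) + (0*(-2))*u(-5, -3)) = 8118 + 6*(1/(55 + 2) + (0*(-2))*(((-3)² - 6*(-5) - 2*(-3)*(-5))/(-3*(-5)*(2 - 3)))) = 8118 + 6*(1/57 + 0*(-⅓*(-⅕)*(9 + 30 - 30)/(-1))) = 8118 + 6*(1/57 + 0*(-⅓*(-⅕)*(-1)*9)) = 8118 + 6*(1/57 + 0*(-⅗)) = 8118 + 6*(1/57 + 0) = 8118 + 6*(1/57) = 8118 + 2/19 = 154244/19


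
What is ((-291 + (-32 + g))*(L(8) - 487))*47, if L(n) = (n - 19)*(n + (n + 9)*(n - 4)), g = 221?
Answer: 6342462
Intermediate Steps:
L(n) = (-19 + n)*(n + (-4 + n)*(9 + n)) (L(n) = (-19 + n)*(n + (9 + n)*(-4 + n)) = (-19 + n)*(n + (-4 + n)*(9 + n)))
((-291 + (-32 + g))*(L(8) - 487))*47 = ((-291 + (-32 + 221))*((684 + 8³ - 150*8 - 13*8²) - 487))*47 = ((-291 + 189)*((684 + 512 - 1200 - 13*64) - 487))*47 = -102*((684 + 512 - 1200 - 832) - 487)*47 = -102*(-836 - 487)*47 = -102*(-1323)*47 = 134946*47 = 6342462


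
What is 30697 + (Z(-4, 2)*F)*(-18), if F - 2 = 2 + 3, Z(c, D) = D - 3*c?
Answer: 28933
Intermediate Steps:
F = 7 (F = 2 + (2 + 3) = 2 + 5 = 7)
30697 + (Z(-4, 2)*F)*(-18) = 30697 + ((2 - 3*(-4))*7)*(-18) = 30697 + ((2 + 12)*7)*(-18) = 30697 + (14*7)*(-18) = 30697 + 98*(-18) = 30697 - 1764 = 28933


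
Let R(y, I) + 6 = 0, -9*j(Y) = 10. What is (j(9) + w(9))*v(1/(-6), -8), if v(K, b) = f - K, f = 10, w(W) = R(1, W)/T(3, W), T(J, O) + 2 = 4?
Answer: -2257/54 ≈ -41.796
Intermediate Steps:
T(J, O) = 2 (T(J, O) = -2 + 4 = 2)
j(Y) = -10/9 (j(Y) = -⅑*10 = -10/9)
R(y, I) = -6 (R(y, I) = -6 + 0 = -6)
w(W) = -3 (w(W) = -6/2 = -6*½ = -3)
v(K, b) = 10 - K
(j(9) + w(9))*v(1/(-6), -8) = (-10/9 - 3)*(10 - 1/(-6)) = -37*(10 - (-1)/6)/9 = -37*(10 - 1*(-⅙))/9 = -37*(10 + ⅙)/9 = -37/9*61/6 = -2257/54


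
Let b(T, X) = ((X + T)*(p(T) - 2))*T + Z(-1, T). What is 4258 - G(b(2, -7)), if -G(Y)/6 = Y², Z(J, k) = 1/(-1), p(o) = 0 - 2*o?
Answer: 25144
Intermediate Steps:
p(o) = -2*o
Z(J, k) = -1
b(T, X) = -1 + T*(-2 - 2*T)*(T + X) (b(T, X) = ((X + T)*(-2*T - 2))*T - 1 = ((T + X)*(-2 - 2*T))*T - 1 = ((-2 - 2*T)*(T + X))*T - 1 = T*(-2 - 2*T)*(T + X) - 1 = -1 + T*(-2 - 2*T)*(T + X))
G(Y) = -6*Y²
4258 - G(b(2, -7)) = 4258 - (-6)*(-1 - 2*2² - 2*2³ - 2*2*(-7) - 2*(-7)*2²)² = 4258 - (-6)*(-1 - 2*4 - 2*8 + 28 - 2*(-7)*4)² = 4258 - (-6)*(-1 - 8 - 16 + 28 + 56)² = 4258 - (-6)*59² = 4258 - (-6)*3481 = 4258 - 1*(-20886) = 4258 + 20886 = 25144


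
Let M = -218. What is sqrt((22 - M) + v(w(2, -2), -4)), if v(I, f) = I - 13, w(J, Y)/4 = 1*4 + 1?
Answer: sqrt(247) ≈ 15.716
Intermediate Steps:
w(J, Y) = 20 (w(J, Y) = 4*(1*4 + 1) = 4*(4 + 1) = 4*5 = 20)
v(I, f) = -13 + I
sqrt((22 - M) + v(w(2, -2), -4)) = sqrt((22 - 1*(-218)) + (-13 + 20)) = sqrt((22 + 218) + 7) = sqrt(240 + 7) = sqrt(247)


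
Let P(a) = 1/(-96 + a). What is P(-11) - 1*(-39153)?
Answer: 4189370/107 ≈ 39153.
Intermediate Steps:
P(-11) - 1*(-39153) = 1/(-96 - 11) - 1*(-39153) = 1/(-107) + 39153 = -1/107 + 39153 = 4189370/107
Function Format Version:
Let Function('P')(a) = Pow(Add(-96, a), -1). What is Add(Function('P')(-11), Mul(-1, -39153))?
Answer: Rational(4189370, 107) ≈ 39153.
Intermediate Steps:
Add(Function('P')(-11), Mul(-1, -39153)) = Add(Pow(Add(-96, -11), -1), Mul(-1, -39153)) = Add(Pow(-107, -1), 39153) = Add(Rational(-1, 107), 39153) = Rational(4189370, 107)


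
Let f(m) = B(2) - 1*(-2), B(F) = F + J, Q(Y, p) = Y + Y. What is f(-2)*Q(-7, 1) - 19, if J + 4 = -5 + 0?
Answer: 51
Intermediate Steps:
J = -9 (J = -4 + (-5 + 0) = -4 - 5 = -9)
Q(Y, p) = 2*Y
B(F) = -9 + F (B(F) = F - 9 = -9 + F)
f(m) = -5 (f(m) = (-9 + 2) - 1*(-2) = -7 + 2 = -5)
f(-2)*Q(-7, 1) - 19 = -10*(-7) - 19 = -5*(-14) - 19 = 70 - 19 = 51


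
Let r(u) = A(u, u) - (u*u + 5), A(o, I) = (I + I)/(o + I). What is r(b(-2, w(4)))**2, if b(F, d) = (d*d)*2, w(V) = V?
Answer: 1056784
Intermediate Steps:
A(o, I) = 2*I/(I + o) (A(o, I) = (2*I)/(I + o) = 2*I/(I + o))
b(F, d) = 2*d**2 (b(F, d) = d**2*2 = 2*d**2)
r(u) = -4 - u**2 (r(u) = 2*u/(u + u) - (u*u + 5) = 2*u/((2*u)) - (u**2 + 5) = 2*u*(1/(2*u)) - (5 + u**2) = 1 + (-5 - u**2) = -4 - u**2)
r(b(-2, w(4)))**2 = (-4 - (2*4**2)**2)**2 = (-4 - (2*16)**2)**2 = (-4 - 1*32**2)**2 = (-4 - 1*1024)**2 = (-4 - 1024)**2 = (-1028)**2 = 1056784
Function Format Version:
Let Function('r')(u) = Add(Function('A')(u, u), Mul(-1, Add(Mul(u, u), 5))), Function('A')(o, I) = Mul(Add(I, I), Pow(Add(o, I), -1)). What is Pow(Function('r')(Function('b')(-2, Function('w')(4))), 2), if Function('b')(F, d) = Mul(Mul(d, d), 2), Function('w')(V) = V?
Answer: 1056784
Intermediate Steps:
Function('A')(o, I) = Mul(2, I, Pow(Add(I, o), -1)) (Function('A')(o, I) = Mul(Mul(2, I), Pow(Add(I, o), -1)) = Mul(2, I, Pow(Add(I, o), -1)))
Function('b')(F, d) = Mul(2, Pow(d, 2)) (Function('b')(F, d) = Mul(Pow(d, 2), 2) = Mul(2, Pow(d, 2)))
Function('r')(u) = Add(-4, Mul(-1, Pow(u, 2))) (Function('r')(u) = Add(Mul(2, u, Pow(Add(u, u), -1)), Mul(-1, Add(Mul(u, u), 5))) = Add(Mul(2, u, Pow(Mul(2, u), -1)), Mul(-1, Add(Pow(u, 2), 5))) = Add(Mul(2, u, Mul(Rational(1, 2), Pow(u, -1))), Mul(-1, Add(5, Pow(u, 2)))) = Add(1, Add(-5, Mul(-1, Pow(u, 2)))) = Add(-4, Mul(-1, Pow(u, 2))))
Pow(Function('r')(Function('b')(-2, Function('w')(4))), 2) = Pow(Add(-4, Mul(-1, Pow(Mul(2, Pow(4, 2)), 2))), 2) = Pow(Add(-4, Mul(-1, Pow(Mul(2, 16), 2))), 2) = Pow(Add(-4, Mul(-1, Pow(32, 2))), 2) = Pow(Add(-4, Mul(-1, 1024)), 2) = Pow(Add(-4, -1024), 2) = Pow(-1028, 2) = 1056784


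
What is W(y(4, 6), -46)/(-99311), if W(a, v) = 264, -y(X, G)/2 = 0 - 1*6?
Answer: -264/99311 ≈ -0.0026583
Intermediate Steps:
y(X, G) = 12 (y(X, G) = -2*(0 - 1*6) = -2*(0 - 6) = -2*(-6) = 12)
W(y(4, 6), -46)/(-99311) = 264/(-99311) = 264*(-1/99311) = -264/99311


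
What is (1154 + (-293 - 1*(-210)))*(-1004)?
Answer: -1075284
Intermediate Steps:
(1154 + (-293 - 1*(-210)))*(-1004) = (1154 + (-293 + 210))*(-1004) = (1154 - 83)*(-1004) = 1071*(-1004) = -1075284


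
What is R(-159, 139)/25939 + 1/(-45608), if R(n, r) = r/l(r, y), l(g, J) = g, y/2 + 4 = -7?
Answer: 19669/1183025912 ≈ 1.6626e-5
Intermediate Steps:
y = -22 (y = -8 + 2*(-7) = -8 - 14 = -22)
R(n, r) = 1 (R(n, r) = r/r = 1)
R(-159, 139)/25939 + 1/(-45608) = 1/25939 + 1/(-45608) = 1*(1/25939) - 1/45608 = 1/25939 - 1/45608 = 19669/1183025912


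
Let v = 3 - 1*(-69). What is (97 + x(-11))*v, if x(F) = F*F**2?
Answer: -88848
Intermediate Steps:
x(F) = F**3
v = 72 (v = 3 + 69 = 72)
(97 + x(-11))*v = (97 + (-11)**3)*72 = (97 - 1331)*72 = -1234*72 = -88848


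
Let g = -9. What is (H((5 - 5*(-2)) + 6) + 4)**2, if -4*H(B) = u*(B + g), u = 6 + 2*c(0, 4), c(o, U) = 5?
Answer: 1936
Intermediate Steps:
u = 16 (u = 6 + 2*5 = 6 + 10 = 16)
H(B) = 36 - 4*B (H(B) = -4*(B - 9) = -4*(-9 + B) = -(-144 + 16*B)/4 = 36 - 4*B)
(H((5 - 5*(-2)) + 6) + 4)**2 = ((36 - 4*((5 - 5*(-2)) + 6)) + 4)**2 = ((36 - 4*((5 + 10) + 6)) + 4)**2 = ((36 - 4*(15 + 6)) + 4)**2 = ((36 - 4*21) + 4)**2 = ((36 - 84) + 4)**2 = (-48 + 4)**2 = (-44)**2 = 1936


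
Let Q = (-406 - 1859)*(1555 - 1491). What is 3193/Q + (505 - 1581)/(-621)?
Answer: 51331369/30006720 ≈ 1.7107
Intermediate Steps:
Q = -144960 (Q = -2265*64 = -144960)
3193/Q + (505 - 1581)/(-621) = 3193/(-144960) + (505 - 1581)/(-621) = 3193*(-1/144960) - 1076*(-1/621) = -3193/144960 + 1076/621 = 51331369/30006720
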